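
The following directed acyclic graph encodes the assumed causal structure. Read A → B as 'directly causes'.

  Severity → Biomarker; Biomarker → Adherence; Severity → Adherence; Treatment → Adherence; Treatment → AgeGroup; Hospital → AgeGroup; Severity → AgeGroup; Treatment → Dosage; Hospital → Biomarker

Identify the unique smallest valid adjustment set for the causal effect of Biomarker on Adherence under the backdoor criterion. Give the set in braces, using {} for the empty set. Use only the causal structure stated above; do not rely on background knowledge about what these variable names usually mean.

{Severity}

Variables eligible for adjustment (non-descendants of Biomarker, excluding Biomarker and Adherence): {AgeGroup, Dosage, Hospital, Severity, Treatment}.
Backdoor paths from Biomarker to Adherence:
  P1: Biomarker <- Severity -> AgeGroup <- Treatment -> Adherence
  P2: Biomarker <- Severity -> Adherence
  P3: Biomarker <- Hospital -> AgeGroup <- Severity -> Adherence
  P4: Biomarker <- Hospital -> AgeGroup <- Treatment -> Adherence
The empty set is not sufficient: P2 (Biomarker <- Severity -> Adherence) has no collider blocking it and no conditioned non-collider, so it is open.
Try {Severity}:
  P1: blocked at fork node Severity ∈ conditioning set.
  P2: blocked at fork node Severity ∈ conditioning set.
  P3: blocked at collider AgeGroup (neither it nor any descendant is in the conditioning set).
  P4: blocked at collider AgeGroup (neither it nor any descendant is in the conditioning set).
{Severity} contains no descendant of Biomarker and blocks every backdoor path.
No other singleton works — e.g. {Treatment} leaves P2 open — so {Severity} is the unique smallest valid adjustment set.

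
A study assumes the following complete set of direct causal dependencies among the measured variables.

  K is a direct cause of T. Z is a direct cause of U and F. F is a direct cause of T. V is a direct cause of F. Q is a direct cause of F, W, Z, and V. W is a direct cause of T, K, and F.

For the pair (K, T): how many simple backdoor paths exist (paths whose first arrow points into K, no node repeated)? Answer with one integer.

5

A backdoor path from K to T is any simple undirected path whose first edge points into K (i.e. leaves K via a parent).
Parents of K: {W}.
Enumerating:
  P1: K <- W <- Q -> V -> F -> T
  P2: K <- W <- Q -> Z -> F -> T
  P3: K <- W <- Q -> F -> T
  P4: K <- W -> F -> T
  P5: K <- W -> T
That exhausts the simple backdoor paths. Count: 5.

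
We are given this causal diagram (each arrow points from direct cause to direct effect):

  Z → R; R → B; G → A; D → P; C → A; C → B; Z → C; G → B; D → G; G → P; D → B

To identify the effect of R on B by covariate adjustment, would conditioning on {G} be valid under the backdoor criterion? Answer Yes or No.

Backdoor paths from R to B (paths whose first edge points into R):
  P1: R <- Z -> C -> B
  P2: R <- Z -> C -> A <- G <- D -> B
  P3: R <- Z -> C -> A <- G -> B
  P4: R <- Z -> C -> A <- G -> P <- D -> B
Condition 1 (no descendant of R in the set): holds — descendants of R are {B}; none are in {G}.
Condition 2 (every backdoor path blocked by {G}):
  P1: open — no interior node is in the conditioning set.
  P2: blocked at collider A (neither it nor any descendant is in the conditioning set).
  P3: blocked at collider A (neither it nor any descendant is in the conditioning set).
  P4: blocked at collider A (neither it nor any descendant is in the conditioning set).
{G} does not satisfy the backdoor criterion.

No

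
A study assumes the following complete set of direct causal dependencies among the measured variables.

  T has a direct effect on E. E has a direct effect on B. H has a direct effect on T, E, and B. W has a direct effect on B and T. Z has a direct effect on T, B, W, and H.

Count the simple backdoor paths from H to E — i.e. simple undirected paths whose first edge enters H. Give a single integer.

6

A backdoor path from H to E is any simple undirected path whose first edge points into H (i.e. leaves H via a parent).
Parents of H: {Z}.
Enumerating:
  P1: H <- Z -> W -> T -> E
  P2: H <- Z -> W -> B <- E
  P3: H <- Z -> T <- W -> B <- E
  P4: H <- Z -> T -> E
  P5: H <- Z -> B <- W -> T -> E
  P6: H <- Z -> B <- E
That exhausts the simple backdoor paths. Count: 6.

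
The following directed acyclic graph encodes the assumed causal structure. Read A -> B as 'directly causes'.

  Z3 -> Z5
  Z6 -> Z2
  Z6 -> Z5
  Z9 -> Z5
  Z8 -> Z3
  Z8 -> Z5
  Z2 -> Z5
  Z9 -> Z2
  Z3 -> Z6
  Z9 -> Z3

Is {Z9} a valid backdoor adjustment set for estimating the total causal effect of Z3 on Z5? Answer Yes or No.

No

Backdoor paths from Z3 to Z5 (paths whose first edge points into Z3):
  P1: Z3 <- Z8 -> Z5
  P2: Z3 <- Z9 -> Z2 <- Z6 -> Z5
  P3: Z3 <- Z9 -> Z2 -> Z5
  P4: Z3 <- Z9 -> Z5
Condition 1 (no descendant of Z3 in the set): holds — descendants of Z3 are {Z2, Z5, Z6}; none are in {Z9}.
Condition 2 (every backdoor path blocked by {Z9}):
  P1: open — no interior node is in the conditioning set.
  P2: blocked at fork node Z9 ∈ conditioning set.
  P3: blocked at fork node Z9 ∈ conditioning set.
  P4: blocked at fork node Z9 ∈ conditioning set.
{Z9} does not satisfy the backdoor criterion.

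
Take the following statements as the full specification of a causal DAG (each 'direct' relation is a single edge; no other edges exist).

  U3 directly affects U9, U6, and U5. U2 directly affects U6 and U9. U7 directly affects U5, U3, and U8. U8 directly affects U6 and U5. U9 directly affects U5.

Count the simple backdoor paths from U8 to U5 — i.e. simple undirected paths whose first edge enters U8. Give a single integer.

A backdoor path from U8 to U5 is any simple undirected path whose first edge points into U8 (i.e. leaves U8 via a parent).
Parents of U8: {U7}.
Enumerating:
  P1: U8 <- U7 -> U3 -> U6 <- U2 -> U9 -> U5
  P2: U8 <- U7 -> U3 -> U9 -> U5
  P3: U8 <- U7 -> U3 -> U5
  P4: U8 <- U7 -> U5
That exhausts the simple backdoor paths. Count: 4.

4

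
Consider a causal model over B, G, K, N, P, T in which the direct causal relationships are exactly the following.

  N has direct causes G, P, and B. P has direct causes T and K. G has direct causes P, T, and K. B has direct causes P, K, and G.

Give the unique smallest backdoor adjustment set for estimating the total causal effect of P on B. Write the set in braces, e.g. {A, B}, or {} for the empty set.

{K, T}

Variables eligible for adjustment (non-descendants of P, excluding P and B): {K, T}.
Backdoor paths from P to B:
  P1: P <- K -> G -> B
  P2: P <- K -> G -> N <- B
  P3: P <- K -> B
  P4: P <- T -> G <- K -> B
  P5: P <- T -> G -> B
  P6: P <- T -> G -> N <- B
The empty set is not sufficient: P1 (P <- K -> G -> B) has no collider blocking it and no conditioned non-collider, so it is open.
Try {K, T}:
  P1: blocked at fork node K ∈ conditioning set.
  P2: blocked at fork node K ∈ conditioning set.
  P3: blocked at fork node K ∈ conditioning set.
  P4: blocked at fork node T ∈ conditioning set.
  P5: blocked at fork node T ∈ conditioning set.
  P6: blocked at fork node T ∈ conditioning set.
{K, T} contains no descendant of P and blocks every backdoor path.
Every element of {K, T} is needed (dropping K leaves P1 open; dropping T leaves P5 open), so no proper subset is valid.
Among all size-2 subsets of the eligible variables, only {K, T} blocks every backdoor path, so it is the unique smallest valid adjustment set.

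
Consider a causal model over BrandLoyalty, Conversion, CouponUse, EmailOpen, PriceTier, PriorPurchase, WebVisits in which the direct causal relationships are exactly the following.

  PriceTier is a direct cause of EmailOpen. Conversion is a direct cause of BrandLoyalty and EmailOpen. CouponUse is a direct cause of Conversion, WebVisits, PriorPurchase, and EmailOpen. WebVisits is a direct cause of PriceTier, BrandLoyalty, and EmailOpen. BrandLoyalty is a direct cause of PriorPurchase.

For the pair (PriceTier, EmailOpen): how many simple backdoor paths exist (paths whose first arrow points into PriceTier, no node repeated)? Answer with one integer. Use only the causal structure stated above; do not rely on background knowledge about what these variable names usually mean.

A backdoor path from PriceTier to EmailOpen is any simple undirected path whose first edge points into PriceTier (i.e. leaves PriceTier via a parent).
Parents of PriceTier: {WebVisits}.
Enumerating:
  P1: PriceTier <- WebVisits <- CouponUse -> Conversion -> EmailOpen
  P2: PriceTier <- WebVisits <- CouponUse -> EmailOpen
  P3: PriceTier <- WebVisits <- CouponUse -> PriorPurchase <- BrandLoyalty <- Conversion -> EmailOpen
  P4: PriceTier <- WebVisits -> EmailOpen
  P5: PriceTier <- WebVisits -> BrandLoyalty <- Conversion <- CouponUse -> EmailOpen
  P6: PriceTier <- WebVisits -> BrandLoyalty <- Conversion -> EmailOpen
  P7: PriceTier <- WebVisits -> BrandLoyalty -> PriorPurchase <- CouponUse -> Conversion -> EmailOpen
  P8: PriceTier <- WebVisits -> BrandLoyalty -> PriorPurchase <- CouponUse -> EmailOpen
That exhausts the simple backdoor paths. Count: 8.

8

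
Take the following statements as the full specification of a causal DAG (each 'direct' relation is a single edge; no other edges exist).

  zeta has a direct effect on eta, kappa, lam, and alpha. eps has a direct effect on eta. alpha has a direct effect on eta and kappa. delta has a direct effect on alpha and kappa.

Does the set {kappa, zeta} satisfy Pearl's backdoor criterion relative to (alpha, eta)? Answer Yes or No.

No

Backdoor paths from alpha to eta (paths whose first edge points into alpha):
  P1: alpha <- delta -> kappa <- zeta -> eta
  P2: alpha <- zeta -> eta
Condition 1 (no descendant of alpha in the set): FAILS — kappa is a descendant of alpha.
Condition 2 (every backdoor path blocked by {kappa, zeta}):
  P1: blocked at fork node zeta ∈ conditioning set.
  P2: blocked at fork node zeta ∈ conditioning set.
{kappa, zeta} does not satisfy the backdoor criterion.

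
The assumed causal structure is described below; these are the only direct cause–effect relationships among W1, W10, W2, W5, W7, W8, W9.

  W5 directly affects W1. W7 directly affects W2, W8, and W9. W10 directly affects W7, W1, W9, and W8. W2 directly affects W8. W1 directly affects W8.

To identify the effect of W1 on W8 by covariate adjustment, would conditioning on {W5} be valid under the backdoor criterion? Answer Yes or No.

No

Backdoor paths from W1 to W8 (paths whose first edge points into W1):
  P1: W1 <- W10 -> W7 -> W2 -> W8
  P2: W1 <- W10 -> W7 -> W8
  P3: W1 <- W10 -> W8
  P4: W1 <- W10 -> W9 <- W7 -> W2 -> W8
  P5: W1 <- W10 -> W9 <- W7 -> W8
Condition 1 (no descendant of W1 in the set): holds — descendants of W1 are {W8}; none are in {W5}.
Condition 2 (every backdoor path blocked by {W5}):
  P1: open — no interior node is in the conditioning set.
  P2: open — no interior node is in the conditioning set.
  P3: open — no interior node is in the conditioning set.
  P4: blocked at collider W9 (neither it nor any descendant is in the conditioning set).
  P5: blocked at collider W9 (neither it nor any descendant is in the conditioning set).
{W5} does not satisfy the backdoor criterion.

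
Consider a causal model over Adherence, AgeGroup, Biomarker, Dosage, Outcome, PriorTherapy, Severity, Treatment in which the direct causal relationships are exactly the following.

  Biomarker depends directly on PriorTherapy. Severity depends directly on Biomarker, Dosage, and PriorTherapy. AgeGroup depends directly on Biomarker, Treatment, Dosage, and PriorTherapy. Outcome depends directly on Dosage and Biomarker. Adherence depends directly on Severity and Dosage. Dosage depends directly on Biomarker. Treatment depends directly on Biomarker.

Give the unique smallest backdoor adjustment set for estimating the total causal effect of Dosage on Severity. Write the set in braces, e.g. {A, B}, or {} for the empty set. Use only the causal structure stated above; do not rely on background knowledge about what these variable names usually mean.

Variables eligible for adjustment (non-descendants of Dosage, excluding Dosage and Severity): {Biomarker, PriorTherapy, Treatment}.
Backdoor paths from Dosage to Severity:
  P1: Dosage <- Biomarker <- PriorTherapy -> Severity
  P2: Dosage <- Biomarker -> Treatment -> AgeGroup <- PriorTherapy -> Severity
  P3: Dosage <- Biomarker -> AgeGroup <- PriorTherapy -> Severity
  P4: Dosage <- Biomarker -> Severity
The empty set is not sufficient: P1 (Dosage <- Biomarker <- PriorTherapy -> Severity) has no collider blocking it and no conditioned non-collider, so it is open.
Try {Biomarker}:
  P1: blocked at chain node Biomarker ∈ conditioning set.
  P2: blocked at fork node Biomarker ∈ conditioning set.
  P3: blocked at fork node Biomarker ∈ conditioning set.
  P4: blocked at fork node Biomarker ∈ conditioning set.
{Biomarker} contains no descendant of Dosage and blocks every backdoor path.
No other singleton works — e.g. {PriorTherapy} leaves P4 open — so {Biomarker} is the unique smallest valid adjustment set.

{Biomarker}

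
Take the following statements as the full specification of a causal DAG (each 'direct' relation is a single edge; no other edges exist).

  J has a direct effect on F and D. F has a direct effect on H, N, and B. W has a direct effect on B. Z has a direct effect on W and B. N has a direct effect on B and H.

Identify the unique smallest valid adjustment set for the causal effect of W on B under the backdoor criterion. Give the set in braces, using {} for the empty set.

Variables eligible for adjustment (non-descendants of W, excluding W and B): {D, F, H, J, N, Z}.
Backdoor paths from W to B:
  P1: W <- Z -> B
The empty set is not sufficient: P1 (W <- Z -> B) has no collider blocking it and no conditioned non-collider, so it is open.
Try {Z}:
  P1: blocked at fork node Z ∈ conditioning set.
{Z} contains no descendant of W and blocks every backdoor path.
No other singleton works — e.g. {J} leaves P1 open — so {Z} is the unique smallest valid adjustment set.

{Z}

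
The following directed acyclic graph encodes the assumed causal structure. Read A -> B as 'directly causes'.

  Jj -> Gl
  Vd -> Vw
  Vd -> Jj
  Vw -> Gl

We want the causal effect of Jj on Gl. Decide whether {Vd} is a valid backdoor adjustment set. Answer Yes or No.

Yes

Backdoor paths from Jj to Gl (paths whose first edge points into Jj):
  P1: Jj <- Vd -> Vw -> Gl
Condition 1 (no descendant of Jj in the set): holds — descendants of Jj are {Gl}; none are in {Vd}.
Condition 2 (every backdoor path blocked by {Vd}):
  P1: blocked at fork node Vd ∈ conditioning set.
{Vd} satisfies the backdoor criterion.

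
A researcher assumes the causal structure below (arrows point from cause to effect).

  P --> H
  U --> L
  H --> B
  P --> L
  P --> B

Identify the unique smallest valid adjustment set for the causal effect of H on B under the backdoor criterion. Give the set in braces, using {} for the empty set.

Variables eligible for adjustment (non-descendants of H, excluding H and B): {L, P, U}.
Backdoor paths from H to B:
  P1: H <- P -> B
The empty set is not sufficient: P1 (H <- P -> B) has no collider blocking it and no conditioned non-collider, so it is open.
Try {P}:
  P1: blocked at fork node P ∈ conditioning set.
{P} contains no descendant of H and blocks every backdoor path.
No other singleton works — e.g. {U} leaves P1 open — so {P} is the unique smallest valid adjustment set.

{P}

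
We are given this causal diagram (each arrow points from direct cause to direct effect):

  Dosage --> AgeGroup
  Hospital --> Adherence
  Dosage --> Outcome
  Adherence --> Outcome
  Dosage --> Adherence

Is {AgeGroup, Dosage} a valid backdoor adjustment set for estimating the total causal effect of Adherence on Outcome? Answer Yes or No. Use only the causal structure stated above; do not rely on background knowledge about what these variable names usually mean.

Yes

Backdoor paths from Adherence to Outcome (paths whose first edge points into Adherence):
  P1: Adherence <- Dosage -> Outcome
Condition 1 (no descendant of Adherence in the set): holds — descendants of Adherence are {Outcome}; none are in {AgeGroup, Dosage}.
Condition 2 (every backdoor path blocked by {AgeGroup, Dosage}):
  P1: blocked at fork node Dosage ∈ conditioning set.
{AgeGroup, Dosage} satisfies the backdoor criterion.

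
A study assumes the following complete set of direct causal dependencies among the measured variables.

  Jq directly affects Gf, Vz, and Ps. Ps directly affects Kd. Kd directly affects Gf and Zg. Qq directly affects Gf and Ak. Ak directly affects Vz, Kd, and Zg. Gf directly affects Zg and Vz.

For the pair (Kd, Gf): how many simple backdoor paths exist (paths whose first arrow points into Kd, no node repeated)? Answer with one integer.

8

A backdoor path from Kd to Gf is any simple undirected path whose first edge points into Kd (i.e. leaves Kd via a parent).
Parents of Kd: {Ak, Ps}.
Enumerating:
  P1: Kd <- Ps <- Jq -> Gf
  P2: Kd <- Ps <- Jq -> Vz <- Ak <- Qq -> Gf
  P3: Kd <- Ps <- Jq -> Vz <- Ak -> Zg <- Gf
  P4: Kd <- Ps <- Jq -> Vz <- Gf
  P5: Kd <- Ak <- Qq -> Gf
  P6: Kd <- Ak -> Vz <- Jq -> Gf
  P7: Kd <- Ak -> Vz <- Gf
  P8: Kd <- Ak -> Zg <- Gf
That exhausts the simple backdoor paths. Count: 8.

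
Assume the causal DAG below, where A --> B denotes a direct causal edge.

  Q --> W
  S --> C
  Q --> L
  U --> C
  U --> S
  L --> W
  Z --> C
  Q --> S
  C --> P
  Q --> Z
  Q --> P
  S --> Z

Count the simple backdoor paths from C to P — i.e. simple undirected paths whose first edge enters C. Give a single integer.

A backdoor path from C to P is any simple undirected path whose first edge points into C (i.e. leaves C via a parent).
Parents of C: {S, U, Z}.
Enumerating:
  P1: C <- U -> S <- Q -> P
  P2: C <- U -> S -> Z <- Q -> P
  P3: C <- S <- Q -> P
  P4: C <- S -> Z <- Q -> P
  P5: C <- Z <- Q -> P
  P6: C <- Z <- S <- Q -> P
That exhausts the simple backdoor paths. Count: 6.

6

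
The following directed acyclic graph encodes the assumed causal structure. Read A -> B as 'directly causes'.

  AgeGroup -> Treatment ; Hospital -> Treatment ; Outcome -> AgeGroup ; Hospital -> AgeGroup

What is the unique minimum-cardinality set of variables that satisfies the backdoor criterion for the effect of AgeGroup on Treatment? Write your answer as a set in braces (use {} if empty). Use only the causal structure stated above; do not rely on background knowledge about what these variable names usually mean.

Variables eligible for adjustment (non-descendants of AgeGroup, excluding AgeGroup and Treatment): {Hospital, Outcome}.
Backdoor paths from AgeGroup to Treatment:
  P1: AgeGroup <- Hospital -> Treatment
The empty set is not sufficient: P1 (AgeGroup <- Hospital -> Treatment) has no collider blocking it and no conditioned non-collider, so it is open.
Try {Hospital}:
  P1: blocked at fork node Hospital ∈ conditioning set.
{Hospital} contains no descendant of AgeGroup and blocks every backdoor path.
No other singleton works — e.g. {Outcome} leaves P1 open — so {Hospital} is the unique smallest valid adjustment set.

{Hospital}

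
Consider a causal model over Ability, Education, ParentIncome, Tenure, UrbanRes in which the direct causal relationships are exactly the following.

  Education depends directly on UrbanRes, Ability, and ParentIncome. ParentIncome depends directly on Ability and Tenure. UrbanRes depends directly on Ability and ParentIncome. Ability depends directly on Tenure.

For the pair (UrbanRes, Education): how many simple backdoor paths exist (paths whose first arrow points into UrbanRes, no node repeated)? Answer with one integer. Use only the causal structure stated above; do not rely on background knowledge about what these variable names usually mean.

A backdoor path from UrbanRes to Education is any simple undirected path whose first edge points into UrbanRes (i.e. leaves UrbanRes via a parent).
Parents of UrbanRes: {Ability, ParentIncome}.
Enumerating:
  P1: UrbanRes <- Ability <- Tenure -> ParentIncome -> Education
  P2: UrbanRes <- Ability -> ParentIncome -> Education
  P3: UrbanRes <- Ability -> Education
  P4: UrbanRes <- ParentIncome <- Tenure -> Ability -> Education
  P5: UrbanRes <- ParentIncome <- Ability -> Education
  P6: UrbanRes <- ParentIncome -> Education
That exhausts the simple backdoor paths. Count: 6.

6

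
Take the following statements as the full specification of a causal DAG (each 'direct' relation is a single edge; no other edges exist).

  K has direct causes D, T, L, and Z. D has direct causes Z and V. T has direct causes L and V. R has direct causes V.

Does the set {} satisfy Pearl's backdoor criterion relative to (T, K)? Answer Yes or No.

No

Backdoor paths from T to K (paths whose first edge points into T):
  P1: T <- L -> K
  P2: T <- V -> D <- Z -> K
  P3: T <- V -> D -> K
Condition 1 (no descendant of T in the set): holds — descendants of T are {K}; none are in {}.
Condition 2 (every backdoor path blocked by {}):
  P1: open — no interior node is in the conditioning set.
  P2: blocked at collider D (neither it nor any descendant is in the conditioning set).
  P3: open — no interior node is in the conditioning set.
{} does not satisfy the backdoor criterion.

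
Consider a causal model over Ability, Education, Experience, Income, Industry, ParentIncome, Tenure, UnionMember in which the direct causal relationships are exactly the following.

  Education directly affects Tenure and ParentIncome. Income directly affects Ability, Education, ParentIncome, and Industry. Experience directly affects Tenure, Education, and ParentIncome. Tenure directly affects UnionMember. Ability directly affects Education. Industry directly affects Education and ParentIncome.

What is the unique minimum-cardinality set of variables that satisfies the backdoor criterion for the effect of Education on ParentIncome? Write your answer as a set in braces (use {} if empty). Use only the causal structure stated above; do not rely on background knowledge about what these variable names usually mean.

{Experience, Income, Industry}

Variables eligible for adjustment (non-descendants of Education, excluding Education and ParentIncome): {Ability, Experience, Income, Industry}.
Backdoor paths from Education to ParentIncome:
  P1: Education <- Income -> Industry -> ParentIncome
  P2: Education <- Income -> ParentIncome
  P3: Education <- Industry <- Income -> ParentIncome
  P4: Education <- Industry -> ParentIncome
  P5: Education <- Ability <- Income -> Industry -> ParentIncome
  P6: Education <- Ability <- Income -> ParentIncome
  P7: Education <- Experience -> ParentIncome
The empty set is not sufficient: P1 (Education <- Income -> Industry -> ParentIncome) has no collider blocking it and no conditioned non-collider, so it is open.
Try {Experience, Income, Industry}:
  P1: blocked at fork node Income ∈ conditioning set.
  P2: blocked at fork node Income ∈ conditioning set.
  P3: blocked at chain node Industry ∈ conditioning set.
  P4: blocked at fork node Industry ∈ conditioning set.
  P5: blocked at fork node Income ∈ conditioning set.
  P6: blocked at fork node Income ∈ conditioning set.
  P7: blocked at fork node Experience ∈ conditioning set.
{Experience, Income, Industry} contains no descendant of Education and blocks every backdoor path.
Every element of {Experience, Income, Industry} is needed (dropping Experience leaves P7 open; dropping Income leaves P2 open; dropping Industry leaves P4 open), so no proper subset is valid.
Among all size-3 subsets of the eligible variables, only {Experience, Income, Industry} blocks every backdoor path, so it is the unique smallest valid adjustment set.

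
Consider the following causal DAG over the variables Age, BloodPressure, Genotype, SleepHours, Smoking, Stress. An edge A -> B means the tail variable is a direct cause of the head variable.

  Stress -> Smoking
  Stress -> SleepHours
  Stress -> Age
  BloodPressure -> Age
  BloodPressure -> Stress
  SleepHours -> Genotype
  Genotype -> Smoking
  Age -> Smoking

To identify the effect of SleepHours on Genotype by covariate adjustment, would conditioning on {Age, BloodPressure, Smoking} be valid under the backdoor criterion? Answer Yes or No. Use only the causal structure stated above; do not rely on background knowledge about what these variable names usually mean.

Backdoor paths from SleepHours to Genotype (paths whose first edge points into SleepHours):
  P1: SleepHours <- Stress <- BloodPressure -> Age -> Smoking <- Genotype
  P2: SleepHours <- Stress -> Age -> Smoking <- Genotype
  P3: SleepHours <- Stress -> Smoking <- Genotype
Condition 1 (no descendant of SleepHours in the set): FAILS — Smoking is a descendant of SleepHours.
Condition 2 (every backdoor path blocked by {Age, BloodPressure, Smoking}):
  P1: blocked at fork node BloodPressure ∈ conditioning set.
  P2: blocked at chain node Age ∈ conditioning set.
  P3: open — collider(s) Smoking are conditioned on (or have a conditioned descendant) and no non-collider on the path is in the set.
{Age, BloodPressure, Smoking} does not satisfy the backdoor criterion.

No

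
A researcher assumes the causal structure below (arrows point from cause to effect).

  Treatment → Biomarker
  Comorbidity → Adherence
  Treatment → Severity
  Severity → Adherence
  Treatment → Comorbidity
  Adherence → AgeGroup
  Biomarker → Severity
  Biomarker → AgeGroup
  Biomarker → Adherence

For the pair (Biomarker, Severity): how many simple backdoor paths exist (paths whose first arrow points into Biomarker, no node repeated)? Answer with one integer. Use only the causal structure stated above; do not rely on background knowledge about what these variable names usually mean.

2

A backdoor path from Biomarker to Severity is any simple undirected path whose first edge points into Biomarker (i.e. leaves Biomarker via a parent).
Parents of Biomarker: {Treatment}.
Enumerating:
  P1: Biomarker <- Treatment -> Comorbidity -> Adherence <- Severity
  P2: Biomarker <- Treatment -> Severity
That exhausts the simple backdoor paths. Count: 2.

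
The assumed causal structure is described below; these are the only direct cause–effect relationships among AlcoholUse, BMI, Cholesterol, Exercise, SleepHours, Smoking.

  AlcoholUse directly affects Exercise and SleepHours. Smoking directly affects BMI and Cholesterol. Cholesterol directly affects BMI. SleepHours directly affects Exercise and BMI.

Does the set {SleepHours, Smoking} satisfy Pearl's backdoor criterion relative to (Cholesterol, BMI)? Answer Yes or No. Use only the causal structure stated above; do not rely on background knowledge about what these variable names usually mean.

Yes

Backdoor paths from Cholesterol to BMI (paths whose first edge points into Cholesterol):
  P1: Cholesterol <- Smoking -> BMI
Condition 1 (no descendant of Cholesterol in the set): holds — descendants of Cholesterol are {BMI}; none are in {SleepHours, Smoking}.
Condition 2 (every backdoor path blocked by {SleepHours, Smoking}):
  P1: blocked at fork node Smoking ∈ conditioning set.
{SleepHours, Smoking} satisfies the backdoor criterion.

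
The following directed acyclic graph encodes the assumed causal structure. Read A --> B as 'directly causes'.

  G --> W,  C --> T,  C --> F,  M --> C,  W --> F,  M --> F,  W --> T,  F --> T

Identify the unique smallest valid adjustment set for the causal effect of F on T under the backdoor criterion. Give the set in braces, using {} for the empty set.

Variables eligible for adjustment (non-descendants of F, excluding F and T): {C, G, M, W}.
Backdoor paths from F to T:
  P1: F <- M -> C -> T
  P2: F <- C -> T
  P3: F <- W -> T
The empty set is not sufficient: P1 (F <- M -> C -> T) has no collider blocking it and no conditioned non-collider, so it is open.
Try {C, W}:
  P1: blocked at chain node C ∈ conditioning set.
  P2: blocked at fork node C ∈ conditioning set.
  P3: blocked at fork node W ∈ conditioning set.
{C, W} contains no descendant of F and blocks every backdoor path.
Every element of {C, W} is needed (dropping C leaves P1 open; dropping W leaves P3 open), so no proper subset is valid.
Among all size-2 subsets of the eligible variables, only {C, W} blocks every backdoor path, so it is the unique smallest valid adjustment set.

{C, W}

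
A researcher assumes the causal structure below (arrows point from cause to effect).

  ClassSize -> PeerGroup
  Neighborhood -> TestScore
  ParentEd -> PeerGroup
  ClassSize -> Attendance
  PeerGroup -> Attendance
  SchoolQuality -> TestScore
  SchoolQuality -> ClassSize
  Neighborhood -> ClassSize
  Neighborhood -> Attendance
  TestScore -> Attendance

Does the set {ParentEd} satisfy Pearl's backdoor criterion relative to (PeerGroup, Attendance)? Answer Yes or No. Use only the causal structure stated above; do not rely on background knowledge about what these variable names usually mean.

Backdoor paths from PeerGroup to Attendance (paths whose first edge points into PeerGroup):
  P1: PeerGroup <- ClassSize <- Neighborhood -> TestScore -> Attendance
  P2: PeerGroup <- ClassSize <- Neighborhood -> Attendance
  P3: PeerGroup <- ClassSize <- SchoolQuality -> TestScore <- Neighborhood -> Attendance
  P4: PeerGroup <- ClassSize <- SchoolQuality -> TestScore -> Attendance
  P5: PeerGroup <- ClassSize -> Attendance
Condition 1 (no descendant of PeerGroup in the set): holds — descendants of PeerGroup are {Attendance}; none are in {ParentEd}.
Condition 2 (every backdoor path blocked by {ParentEd}):
  P1: open — no interior node is in the conditioning set.
  P2: open — no interior node is in the conditioning set.
  P3: blocked at collider TestScore (neither it nor any descendant is in the conditioning set).
  P4: open — no interior node is in the conditioning set.
  P5: open — no interior node is in the conditioning set.
{ParentEd} does not satisfy the backdoor criterion.

No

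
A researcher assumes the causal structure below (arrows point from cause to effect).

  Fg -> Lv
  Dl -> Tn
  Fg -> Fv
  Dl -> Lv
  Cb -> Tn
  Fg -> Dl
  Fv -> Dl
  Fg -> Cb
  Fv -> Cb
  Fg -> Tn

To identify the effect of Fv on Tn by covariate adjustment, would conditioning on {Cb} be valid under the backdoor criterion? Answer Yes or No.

Backdoor paths from Fv to Tn (paths whose first edge points into Fv):
  P1: Fv <- Fg -> Dl -> Tn
  P2: Fv <- Fg -> Lv <- Dl -> Tn
  P3: Fv <- Fg -> Cb -> Tn
  P4: Fv <- Fg -> Tn
Condition 1 (no descendant of Fv in the set): FAILS — Cb is a descendant of Fv.
Condition 2 (every backdoor path blocked by {Cb}):
  P1: open — no interior node is in the conditioning set.
  P2: blocked at collider Lv (neither it nor any descendant is in the conditioning set).
  P3: blocked at chain node Cb ∈ conditioning set.
  P4: open — no interior node is in the conditioning set.
{Cb} does not satisfy the backdoor criterion.

No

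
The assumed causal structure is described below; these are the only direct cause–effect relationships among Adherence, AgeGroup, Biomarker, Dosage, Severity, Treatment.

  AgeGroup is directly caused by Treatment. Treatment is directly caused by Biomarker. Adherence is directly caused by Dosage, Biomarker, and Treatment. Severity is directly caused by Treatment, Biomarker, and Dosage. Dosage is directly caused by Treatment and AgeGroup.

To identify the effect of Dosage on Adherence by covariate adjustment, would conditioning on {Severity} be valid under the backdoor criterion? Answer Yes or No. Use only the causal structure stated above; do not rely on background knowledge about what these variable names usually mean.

No

Backdoor paths from Dosage to Adherence (paths whose first edge points into Dosage):
  P1: Dosage <- Treatment <- Biomarker -> Adherence
  P2: Dosage <- Treatment -> Adherence
  P3: Dosage <- Treatment -> Severity <- Biomarker -> Adherence
  P4: Dosage <- AgeGroup <- Treatment <- Biomarker -> Adherence
  P5: Dosage <- AgeGroup <- Treatment -> Adherence
  P6: Dosage <- AgeGroup <- Treatment -> Severity <- Biomarker -> Adherence
Condition 1 (no descendant of Dosage in the set): FAILS — Severity is a descendant of Dosage.
Condition 2 (every backdoor path blocked by {Severity}):
  P1: open — no interior node is in the conditioning set.
  P2: open — no interior node is in the conditioning set.
  P3: open — collider(s) Severity are conditioned on (or have a conditioned descendant) and no non-collider on the path is in the set.
  P4: open — no interior node is in the conditioning set.
  P5: open — no interior node is in the conditioning set.
  P6: open — collider(s) Severity are conditioned on (or have a conditioned descendant) and no non-collider on the path is in the set.
{Severity} does not satisfy the backdoor criterion.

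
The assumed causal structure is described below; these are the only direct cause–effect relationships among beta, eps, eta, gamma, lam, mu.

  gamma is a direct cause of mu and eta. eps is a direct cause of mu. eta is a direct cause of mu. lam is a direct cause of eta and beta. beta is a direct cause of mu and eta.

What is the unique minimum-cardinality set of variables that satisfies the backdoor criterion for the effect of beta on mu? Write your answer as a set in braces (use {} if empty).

Variables eligible for adjustment (non-descendants of beta, excluding beta and mu): {eps, gamma, lam}.
Backdoor paths from beta to mu:
  P1: beta <- lam -> eta <- gamma -> mu
  P2: beta <- lam -> eta -> mu
The empty set is not sufficient: P2 (beta <- lam -> eta -> mu) has no collider blocking it and no conditioned non-collider, so it is open.
Try {lam}:
  P1: blocked at fork node lam ∈ conditioning set.
  P2: blocked at fork node lam ∈ conditioning set.
{lam} contains no descendant of beta and blocks every backdoor path.
No other singleton works — e.g. {eps} leaves P2 open — so {lam} is the unique smallest valid adjustment set.

{lam}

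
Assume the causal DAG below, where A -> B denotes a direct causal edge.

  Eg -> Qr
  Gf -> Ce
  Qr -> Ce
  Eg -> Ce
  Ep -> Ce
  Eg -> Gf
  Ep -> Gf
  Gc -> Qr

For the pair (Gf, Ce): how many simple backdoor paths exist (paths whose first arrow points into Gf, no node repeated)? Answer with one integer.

A backdoor path from Gf to Ce is any simple undirected path whose first edge points into Gf (i.e. leaves Gf via a parent).
Parents of Gf: {Eg, Ep}.
Enumerating:
  P1: Gf <- Eg -> Qr -> Ce
  P2: Gf <- Eg -> Ce
  P3: Gf <- Ep -> Ce
That exhausts the simple backdoor paths. Count: 3.

3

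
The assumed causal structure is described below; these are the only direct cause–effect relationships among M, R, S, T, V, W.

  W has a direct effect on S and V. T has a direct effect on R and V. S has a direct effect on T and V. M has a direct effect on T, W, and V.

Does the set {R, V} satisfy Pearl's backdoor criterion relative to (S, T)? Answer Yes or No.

Backdoor paths from S to T (paths whose first edge points into S):
  P1: S <- W <- M -> T
  P2: S <- W <- M -> V <- T
  P3: S <- W -> V <- M -> T
  P4: S <- W -> V <- T
Condition 1 (no descendant of S in the set): FAILS — R and V are descendants of S.
Condition 2 (every backdoor path blocked by {R, V}):
  P1: open — no interior node is in the conditioning set.
  P2: open — collider(s) V are conditioned on (or have a conditioned descendant) and no non-collider on the path is in the set.
  P3: open — collider(s) V are conditioned on (or have a conditioned descendant) and no non-collider on the path is in the set.
  P4: open — collider(s) V are conditioned on (or have a conditioned descendant) and no non-collider on the path is in the set.
{R, V} does not satisfy the backdoor criterion.

No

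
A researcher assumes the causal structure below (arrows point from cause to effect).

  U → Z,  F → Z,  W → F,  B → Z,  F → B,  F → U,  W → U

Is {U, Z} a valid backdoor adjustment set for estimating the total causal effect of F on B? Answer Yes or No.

No

Backdoor paths from F to B (paths whose first edge points into F):
  P1: F <- W -> U -> Z <- B
Condition 1 (no descendant of F in the set): FAILS — U and Z are descendants of F.
Condition 2 (every backdoor path blocked by {U, Z}):
  P1: blocked at chain node U ∈ conditioning set.
{U, Z} does not satisfy the backdoor criterion.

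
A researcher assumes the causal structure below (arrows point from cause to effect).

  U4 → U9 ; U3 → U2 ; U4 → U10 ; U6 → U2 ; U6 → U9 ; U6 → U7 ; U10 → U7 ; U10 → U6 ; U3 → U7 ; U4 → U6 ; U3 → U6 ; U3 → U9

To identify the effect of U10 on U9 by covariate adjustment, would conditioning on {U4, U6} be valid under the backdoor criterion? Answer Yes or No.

Backdoor paths from U10 to U9 (paths whose first edge points into U10):
  P1: U10 <- U4 -> U6 <- U3 -> U9
  P2: U10 <- U4 -> U6 -> U9
  P3: U10 <- U4 -> U6 -> U7 <- U3 -> U9
  P4: U10 <- U4 -> U6 -> U2 <- U3 -> U9
  P5: U10 <- U4 -> U9
Condition 1 (no descendant of U10 in the set): FAILS — U6 is a descendant of U10.
Condition 2 (every backdoor path blocked by {U4, U6}):
  P1: blocked at fork node U4 ∈ conditioning set.
  P2: blocked at fork node U4 ∈ conditioning set.
  P3: blocked at fork node U4 ∈ conditioning set.
  P4: blocked at fork node U4 ∈ conditioning set.
  P5: blocked at fork node U4 ∈ conditioning set.
{U4, U6} does not satisfy the backdoor criterion.

No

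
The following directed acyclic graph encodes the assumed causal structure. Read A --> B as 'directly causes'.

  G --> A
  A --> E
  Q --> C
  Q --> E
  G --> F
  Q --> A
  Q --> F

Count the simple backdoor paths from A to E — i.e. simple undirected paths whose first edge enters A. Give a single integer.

2

A backdoor path from A to E is any simple undirected path whose first edge points into A (i.e. leaves A via a parent).
Parents of A: {G, Q}.
Enumerating:
  P1: A <- G -> F <- Q -> E
  P2: A <- Q -> E
That exhausts the simple backdoor paths. Count: 2.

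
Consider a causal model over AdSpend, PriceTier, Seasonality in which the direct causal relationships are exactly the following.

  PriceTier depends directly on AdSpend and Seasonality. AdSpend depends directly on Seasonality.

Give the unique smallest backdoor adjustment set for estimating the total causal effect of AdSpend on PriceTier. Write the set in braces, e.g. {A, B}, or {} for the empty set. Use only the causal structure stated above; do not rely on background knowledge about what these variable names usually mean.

{Seasonality}

Variables eligible for adjustment (non-descendants of AdSpend, excluding AdSpend and PriceTier): {Seasonality}.
Backdoor paths from AdSpend to PriceTier:
  P1: AdSpend <- Seasonality -> PriceTier
The empty set is not sufficient: P1 (AdSpend <- Seasonality -> PriceTier) has no collider blocking it and no conditioned non-collider, so it is open.
Try {Seasonality}:
  P1: blocked at fork node Seasonality ∈ conditioning set.
{Seasonality} contains no descendant of AdSpend and blocks every backdoor path.
{Seasonality} is the unique smallest valid adjustment set.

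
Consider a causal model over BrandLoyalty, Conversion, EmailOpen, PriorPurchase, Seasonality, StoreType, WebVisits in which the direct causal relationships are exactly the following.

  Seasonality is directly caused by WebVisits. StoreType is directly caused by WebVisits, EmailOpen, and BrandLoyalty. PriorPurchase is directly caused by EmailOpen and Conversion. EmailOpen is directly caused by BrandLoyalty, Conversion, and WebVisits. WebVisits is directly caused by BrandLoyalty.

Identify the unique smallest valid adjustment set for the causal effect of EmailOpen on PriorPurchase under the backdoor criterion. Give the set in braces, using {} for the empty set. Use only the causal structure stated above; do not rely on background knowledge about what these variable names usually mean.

{Conversion}

Variables eligible for adjustment (non-descendants of EmailOpen, excluding EmailOpen and PriorPurchase): {BrandLoyalty, Conversion, Seasonality, WebVisits}.
Backdoor paths from EmailOpen to PriorPurchase:
  P1: EmailOpen <- Conversion -> PriorPurchase
The empty set is not sufficient: P1 (EmailOpen <- Conversion -> PriorPurchase) has no collider blocking it and no conditioned non-collider, so it is open.
Try {Conversion}:
  P1: blocked at fork node Conversion ∈ conditioning set.
{Conversion} contains no descendant of EmailOpen and blocks every backdoor path.
No other singleton works — e.g. {BrandLoyalty} leaves P1 open — so {Conversion} is the unique smallest valid adjustment set.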